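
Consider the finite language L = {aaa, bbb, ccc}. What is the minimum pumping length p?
p = 4

For a finite language L, the pumping lemma holds vacuously if p > max|s| for s ∈ L.

The longest string in L = {aaa, bbb, ccc} has length 3.
If p = 4, then no string s ∈ L has |s| ≥ p, so the condition is vacuously true.

The minimum pumping length is p = 4.

Why no smaller p works: for any p ≤ 3, the longest string s ∈ L has |s| = 3 ≥ p, so it would
have to be pumpable; but pumping up (i = 2, 3, ...) produces ever longer strings, which cannot all lie in the
finite language L. So the pumping property fails for every p ≤ 3.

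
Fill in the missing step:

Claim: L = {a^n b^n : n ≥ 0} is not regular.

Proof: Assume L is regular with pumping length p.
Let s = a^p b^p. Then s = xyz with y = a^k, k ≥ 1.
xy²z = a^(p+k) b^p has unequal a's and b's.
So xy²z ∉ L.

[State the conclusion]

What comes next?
This contradicts the pumping lemma for regular languages,
which guarantees xy^i z ∈ L for all i ≥ 0.

Since our assumption that L is regular leads to a contradiction,
we conclude that L = {a^n b^n : n ≥ 0} is NOT regular. ∎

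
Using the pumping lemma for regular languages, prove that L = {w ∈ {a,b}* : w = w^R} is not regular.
Assume for contradiction that L is regular, and let p ≥ 1 be the pumping length given by the pumping lemma.
Choose s = a^p b a^p. Then s ∈ L (it reads the same in both directions) and |s| = 2p + 1 ≥ p.
By the pumping lemma, s = xyz for some x, y, z with |xy| ≤ p, |y| ≥ 1, and xy^i z ∈ L for every i ≥ 0.
Since |xy| ≤ p and the first p symbols of s are all a's, y = a^k for some k with 1 ≤ k ≤ p.

Take i = 2: xy²z = a^(p + k) b a^p.
Its reversal is a^p b a^(p + k). These differ because the block of a's before the unique b has length p + k in one and p in the other, and p + k ≠ p since k ≥ 1. So xy²z is not a palindrome, i.e. xy²z ∉ L.

This contradicts the pumping lemma, which requires xy^i z ∈ L for all i ≥ 0.
Hence L = {w ∈ {a,b}* : w = w^R} is not regular. ∎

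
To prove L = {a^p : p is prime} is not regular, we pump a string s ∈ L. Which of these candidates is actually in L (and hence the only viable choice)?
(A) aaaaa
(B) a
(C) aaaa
(A) aaaaa

The pumping lemma is applied to a string s that lies in L, so first check membership of each option:
- (A) aaaaa has length 5, which is prime, so it is in L ✓
- (B) a has length 1, which is not prime, so it is not in L ✗
- (C) aaaa has length 4 = 2 × 2, which is not prime, so it is not in L ✗

Only (A) aaaaa is in L, so it is the only candidate that could play the role of s.
(In a complete proof one picks s in terms of the pumping length p so that |s| ≥ p is guaranteed; a fixed string like aaaaa illustrates the shape of such an s.)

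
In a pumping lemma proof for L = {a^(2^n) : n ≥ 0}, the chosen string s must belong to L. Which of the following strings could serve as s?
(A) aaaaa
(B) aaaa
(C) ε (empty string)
(B) aaaa

The pumping lemma is applied to a string s that lies in L, so first check membership of each option:
- (A) aaaaa has length 5, strictly between 2^2 = 4 and 2^3 = 8, so it is not in L ✗
- (B) aaaa has length 4 = 2^2, so it is in L ✓
- (C) ε has length 0, which is not a power of 2, so it is not in L ✗

Only (B) aaaa is in L, so it is the only candidate that could play the role of s.
(In a complete proof one picks s in terms of the pumping length p so that |s| ≥ p is guaranteed; a fixed string like aaaa illustrates the shape of such an s.)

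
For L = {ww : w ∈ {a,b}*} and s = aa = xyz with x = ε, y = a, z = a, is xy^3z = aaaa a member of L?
Yes

xy³z = ε · aaa · a = aaaa.
aaaa splits into halves aa · aa, which are equal, so it is in L (w = aa).
(A single pumped string landing in L is not a contradiction by itself; a non-regularity proof needs some i for which xy^i z ∉ L, for every admissible decomposition.)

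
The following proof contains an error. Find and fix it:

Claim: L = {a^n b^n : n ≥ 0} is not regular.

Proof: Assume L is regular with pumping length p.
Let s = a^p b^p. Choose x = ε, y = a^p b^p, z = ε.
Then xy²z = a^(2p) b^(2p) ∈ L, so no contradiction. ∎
Error: The decomposition violates |xy| ≤ p. With y = a^p b^p, |xy| = |y| = 2p > p. (The proof also miscomputes xy²z, which would be a^p b^p a^p b^p rather than a^(2p) b^(2p), and it wrongly treats one harmless decomposition as settling the matter — the prover does not get to choose the decomposition.)

Correction: The pumping lemma requires |xy| ≤ p, and the argument must handle every decomposition satisfying |xy| ≤ p, |y| ≥ 1. Since s starts with p a's, any such y consists only of a's, say y = a^k with k ≥ 1. Then xy²z = a^(p+k) b^p has unequal numbers of a's and b's, so xy²z ∉ L — the required contradiction.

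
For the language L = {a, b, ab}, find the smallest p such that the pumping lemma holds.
p = 3

For a finite language L, the pumping lemma holds vacuously if p > max|s| for s ∈ L.

The longest string in L = {a, b, ab} has length 2.
If p = 3, then no string s ∈ L has |s| ≥ p, so the condition is vacuously true.

The minimum pumping length is p = 3.

Why no smaller p works: for any p ≤ 2, the longest string s ∈ L has |s| = 2 ≥ p, so it would
have to be pumpable; but pumping up (i = 2, 3, ...) produces ever longer strings, which cannot all lie in the
finite language L. So the pumping property fails for every p ≤ 2.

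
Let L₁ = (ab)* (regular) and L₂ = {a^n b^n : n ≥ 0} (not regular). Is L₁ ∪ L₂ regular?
No — L₁ ∪ L₂ is not regular.

Let U = (ab)* ∪ {a^n b^n}. If U were regular, then U ∩ aa*bb* would be regular (closure under intersection with a regular language). But (ab)* ∩ aa*bb* = {ab} and {a^n b^n} ∩ aa*bb* = {a^n b^n : n ≥ 1}, so U ∩ aa*bb* = {a^n b^n : n ≥ 1}, which is not regular. Hence U is not regular.

Note that the bare facts "L₁ regular, L₂ non-regular" do not settle the question by themselves: the closure of regular languages under ∪, ∩, complement and difference applies only when BOTH operands are regular. With a non-regular operand the result can come out regular or non-regular depending on the specific languages, so one has to work out L₁ ∪ L₂ for this particular pair, as above.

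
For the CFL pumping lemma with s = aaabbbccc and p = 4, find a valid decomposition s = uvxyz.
u='aa', v='a', x='bb', y='b', z='ccc'

For s = aaabbbccc with pumping length p = 4:

One valid decomposition:
- u = 'aa'
- v = 'a'
- x = 'bb'
- y = 'b'
- z = 'ccc'

Verification:
- uvxyz = 'aa' + 'a' + 'bb' + 'b' + 'ccc' = aaabbbccc ✓
- |vxy| = |'abbb'| = 4 ≤ 4 ✓
- |vy| = |'ab'| = 2 > 0 ✓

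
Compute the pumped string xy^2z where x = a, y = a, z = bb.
aaabb

Given x = 'a', y = 'a', z = 'bb' and i = 2:

xy^2z = x + y·y·...·y (2 times) + z
       = 'a' + 'a'^2 + 'bb'
       = 'a' + 'aa' + 'bb'
       = 'aaabb'

The pumped string is 'aaabb' with length 5.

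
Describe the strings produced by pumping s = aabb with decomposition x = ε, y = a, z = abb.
{xy^i z : i ≥ 0} = {a^(i+1) b^2 : i ≥ 0} = {abb, aabb, aaabb, ...}

With x = ε, y = a, z = abb: Starting with aabb and pumping the first 'a' (z = abb keeps the second 'a'), we get strings with i+1 a's followed by 2 b's for i = 0, 1, 2, ...; note bb is not produced because z always contributes one a.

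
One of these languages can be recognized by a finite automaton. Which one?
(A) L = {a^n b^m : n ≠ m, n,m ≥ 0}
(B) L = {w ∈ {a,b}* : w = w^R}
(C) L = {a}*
(C) {a}*

(C) L = {a}* is regular.

This can be recognized by a finite automaton (DFA/NFA).
Regular expressions like {a}* define regular languages.

The other choices are not regular:
- {w ∈ {a,b}* : w = w^R}: After pumping, the string is no longer symmetric
- {a^n b^m : n ≠ m, n,m ≥ 0}: After pumping a's, we can make n = m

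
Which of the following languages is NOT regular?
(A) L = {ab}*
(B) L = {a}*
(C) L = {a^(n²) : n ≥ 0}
(C) {a^(n²) : n ≥ 0}

(C) L = {a^(n²) : n ≥ 0} is NOT regular.

The pumping lemma can be used to prove this:
After pumping, length is no longer a perfect square

The other languages are regular because they can be recognized by finite automata.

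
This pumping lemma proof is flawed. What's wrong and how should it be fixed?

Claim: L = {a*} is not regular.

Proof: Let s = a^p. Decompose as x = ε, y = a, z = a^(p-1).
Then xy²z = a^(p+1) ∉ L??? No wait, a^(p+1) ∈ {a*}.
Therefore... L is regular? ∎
Error: The proof attempts to show a*  is not regular, but a* IS regular!

Correction: a* is a regular language (recognized by a simple DFA with one accepting state and self-loop on 'a'). The pumping lemma can only prove non-regularity, not regularity. For regular languages, pumping always works.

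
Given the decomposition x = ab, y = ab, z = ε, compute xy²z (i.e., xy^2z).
ababab

Given x = 'ab', y = 'ab', z = '' and i = 2:

xy^2z = x + y·y·...·y (2 times) + z
       = 'ab' + 'ab'^2 + ''
       = 'ab' + 'abab' + ''
       = 'ababab'

The pumped string is 'ababab' with length 6.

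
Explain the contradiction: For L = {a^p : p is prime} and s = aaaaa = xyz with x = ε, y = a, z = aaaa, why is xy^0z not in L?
xy⁰z = aaaa ∉ L

Pumping with i = 0 replaces y = a by y⁰ = ε:
- Original: s = xyz = aaaaa; aaaaa has length 5, which is prime, so it is in L
- Pumped: xy⁰z = ε · ε · aaaa = aaaa
- aaaa has length 4 = 2 × 2, which is not prime, so it is not in L

The pumping lemma would require xy⁰z ∈ L, so this decomposition yields a contradiction.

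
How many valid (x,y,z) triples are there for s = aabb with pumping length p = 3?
6

For s = 'aabb' with pumping length p = 3:

Constraints: |xy| ≤ 3, |y| > 0

Valid decompositions (|xy| ≤ p, |y| ≥ 1):
  • x='', y='a', z='abb'
  • x='a', y='a', z='bb'
  • x='', y='aa', z='bb'
  • x='aa', y='b', z='b'
  • x='a', y='ab', z='b'
  • x='', y='aab', z='b'

Total count: 6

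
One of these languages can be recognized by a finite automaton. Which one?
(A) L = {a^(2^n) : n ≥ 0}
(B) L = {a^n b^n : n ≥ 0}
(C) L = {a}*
(C) {a}*

(C) L = {a}* is regular.

This can be recognized by a finite automaton (DFA/NFA).
Regular expressions like {a}* define regular languages.

The other choices are not regular:
- {a^n b^n : n ≥ 0}: After pumping, the number of a's and b's become unequal
- {a^(2^n) : n ≥ 0}: After pumping, length is no longer a power of 2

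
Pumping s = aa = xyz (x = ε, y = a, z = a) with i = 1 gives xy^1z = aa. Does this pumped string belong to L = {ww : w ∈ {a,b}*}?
Yes

xy¹z = ε · a · a = aa.
aa splits into halves a · a, which are equal, so it is in L (w = a).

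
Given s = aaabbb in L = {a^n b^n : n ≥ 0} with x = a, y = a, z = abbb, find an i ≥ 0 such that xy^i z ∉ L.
i = 3

xy³z = a · aaa · abbb = aaaaabbb; aaaaabbb has 5 a's and 3 b's; 5 ≠ 3, so it is not in L.
(Other choices also work, e.g. i = 0, 2; only i = 1 is guaranteed to stay in L since xy¹z = s.)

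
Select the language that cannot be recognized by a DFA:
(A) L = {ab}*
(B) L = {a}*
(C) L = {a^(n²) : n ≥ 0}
(C) {a^(n²) : n ≥ 0}

(C) L = {a^(n²) : n ≥ 0} is NOT regular.

The pumping lemma can be used to prove this:
After pumping, length is no longer a perfect square

The other languages are regular because they can be recognized by finite automata.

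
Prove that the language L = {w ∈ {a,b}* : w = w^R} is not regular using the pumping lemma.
Assume for contradiction that L is regular, and let p ≥ 1 be the pumping length given by the pumping lemma.
Choose s = a^p b a^p. Then s ∈ L (it reads the same in both directions) and |s| = 2p + 1 ≥ p.
By the pumping lemma, s = xyz for some x, y, z with |xy| ≤ p, |y| ≥ 1, and xy^i z ∈ L for every i ≥ 0.
Since |xy| ≤ p and the first p symbols of s are all a's, y = a^k for some k with 1 ≤ k ≤ p.

Take i = 2: xy²z = a^(p + k) b a^p.
Its reversal is a^p b a^(p + k). These differ because the block of a's before the unique b has length p + k in one and p in the other, and p + k ≠ p since k ≥ 1. So xy²z is not a palindrome, i.e. xy²z ∉ L.

This contradicts the pumping lemma, which requires xy^i z ∈ L for all i ≥ 0.
Hence L = {w ∈ {a,b}* : w = w^R} is not regular. ∎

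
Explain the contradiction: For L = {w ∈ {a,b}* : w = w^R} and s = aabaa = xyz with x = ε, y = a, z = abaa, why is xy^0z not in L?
xy⁰z = abaa ∉ L

Pumping with i = 0 replaces y = a by y⁰ = ε:
- Original: s = xyz = aabaa; aabaa reversed is aabaa, the same string, so it is a palindrome and is in L
- Pumped: xy⁰z = ε · ε · abaa = abaa
- abaa reversed is aaba ≠ abaa, so it is not a palindrome and is not in L

The pumping lemma would require xy⁰z ∈ L, so this decomposition yields a contradiction.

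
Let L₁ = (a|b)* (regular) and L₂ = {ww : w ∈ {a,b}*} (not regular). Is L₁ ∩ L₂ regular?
No — L₁ ∩ L₂ is not regular.

(a|b)* is all strings over {a,b}, so L₁ ∩ L₂ = {ww : w ∈ {a,b}*} = L₂ itself, which is not regular (pump s = a^p b a^p b).

Note that the bare facts "L₁ regular, L₂ non-regular" do not settle the question by themselves: the closure of regular languages under ∪, ∩, complement and difference applies only when BOTH operands are regular. With a non-regular operand the result can come out regular or non-regular depending on the specific languages, so one has to work out L₁ ∩ L₂ for this particular pair, as above.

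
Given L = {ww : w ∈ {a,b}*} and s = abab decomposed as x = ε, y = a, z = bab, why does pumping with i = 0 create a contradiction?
xy⁰z = bab ∉ L

Pumping with i = 0 replaces y = a by y⁰ = ε:
- Original: s = xyz = abab; abab splits into halves ab · ab, which are equal, so it is in L (w = ab)
- Pumped: xy⁰z = ε · ε · bab = bab
- bab has odd length 3, so it cannot be written as ww and is not in L

The pumping lemma would require xy⁰z ∈ L, so this decomposition yields a contradiction.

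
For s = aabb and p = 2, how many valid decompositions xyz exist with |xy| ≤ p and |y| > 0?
3

For s = 'aabb' with pumping length p = 2:

Constraints: |xy| ≤ 2, |y| > 0

Valid decompositions (|xy| ≤ p, |y| ≥ 1):
  • x='', y='a', z='abb'
  • x='a', y='a', z='bb'
  • x='', y='aa', z='bb'

Total count: 3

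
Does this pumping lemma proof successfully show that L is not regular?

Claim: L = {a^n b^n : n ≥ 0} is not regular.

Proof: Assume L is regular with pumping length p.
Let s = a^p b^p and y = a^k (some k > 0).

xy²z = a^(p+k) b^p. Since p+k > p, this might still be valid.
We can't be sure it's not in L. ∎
The proof is INCORRECT.

Error: The conclusion is wrong.
xy²z = a^(p+k) b^p is definitely NOT in L because the number of a's (p+k) ≠ number of b's (p).
The proof incorrectly doubts what is actually a valid contradiction.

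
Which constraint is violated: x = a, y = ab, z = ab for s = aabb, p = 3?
Violated: xyz = s

The decomposition x = a, y = ab, z = ab for s = aabb with p = 3
violates the constraint: xyz = s

xyz = 'a' + 'ab' + 'ab' = 'aabab' ≠ 'aabb' = s. The decomposition doesn't reconstruct s.

Pumping lemma constraints:
1. xyz = s (decomposition is valid)
2. |xy| ≤ p
3. |y| > 0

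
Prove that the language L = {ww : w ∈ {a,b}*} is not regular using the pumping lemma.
Assume for contradiction that L is regular, and let p ≥ 1 be the pumping length given by the pumping lemma.
Choose s = a^p b a^p b. Then s ∈ L (take w = a^p b) and |s| = 2p + 2 ≥ p.
By the pumping lemma, s = xyz for some x, y, z with |xy| ≤ p, |y| ≥ 1, and xy^i z ∈ L for every i ≥ 0.
Since |xy| ≤ p and the first p symbols of s are all a's, y = a^k for some k with 1 ≤ k ≤ p.

Take i = 2: t = xy²z = a^(p + k) b a^p b.
Suppose t = uu for some string u. The string t contains exactly two b's and ends in b, so u contains exactly one b and ends in b; hence u = a^j b for some j, and uu = a^j b a^j b. Comparing with t = a^(p + k) b a^p b forces j = p + k (first block) and j = p (second block), which is impossible since k ≥ 1. So t ∉ L.

This contradicts the pumping lemma, which requires xy^i z ∈ L for all i ≥ 0.
Hence L = {ww : w ∈ {a,b}*} is not regular. ∎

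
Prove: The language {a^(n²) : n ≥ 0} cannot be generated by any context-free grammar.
Assume for contradiction that L is context-free, and let p ≥ 1 be the pumping length given by the pumping lemma for CFLs.
Choose s = a^(p²). Then s ∈ L and |s| = p² ≥ p.
By the CFL pumping lemma, s = uvxyz for some u, v, x, y, z with |vxy| ≤ p, |vy| ≥ 1, and uv^i xy^i z ∈ L for every i ≥ 0.
All symbols are a's, so only lengths matter: let k = |vy|, with 1 ≤ k ≤ |vxy| ≤ p.

Take i = 2: |uv²xy²z| = p² + k, and p² < p² + k ≤ p² + p < (p + 1)².
So the length lies strictly between consecutive squares and is not a perfect square; uv²xy²z ∉ L.

This contradicts the CFL pumping lemma, which requires uv^i xy^i z ∈ L for all i ≥ 0.
Hence L = {a^(n²) : n ≥ 0} is not context-free. ∎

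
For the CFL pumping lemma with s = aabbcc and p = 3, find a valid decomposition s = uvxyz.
u='aa', v='b', x='b', y='c', z='c'

For s = aabbcc with pumping length p = 3:

One valid decomposition:
- u = 'aa'
- v = 'b'
- x = 'b'
- y = 'c'
- z = 'c'

Verification:
- uvxyz = 'aa' + 'b' + 'b' + 'c' + 'c' = aabbcc ✓
- |vxy| = |'bbc'| = 3 ≤ 3 ✓
- |vy| = |'bc'| = 2 > 0 ✓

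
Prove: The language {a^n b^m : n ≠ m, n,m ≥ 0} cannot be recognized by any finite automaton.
Assume for contradiction that L is regular, and let p ≥ 1 be the pumping length given by the pumping lemma.
Choose s = a^p b^(p + p!). Then s ∈ L because p ≠ p + p! (as p! ≥ 1), and |s| ≥ p.
By the pumping lemma, s = xyz for some x, y, z with |xy| ≤ p, |y| ≥ 1, and xy^i z ∈ L for every i ≥ 0.
Since |xy| ≤ p and the first p symbols of s are all a's, y = a^k for some k with 1 ≤ k ≤ p.
For every i ≥ 0, xy^i z = a^(p + (i − 1)k) b^(p + p!).

Because 1 ≤ k ≤ p, k divides p!. Let t = p!/k (a positive integer) and take i = t + 1.
Then the number of a's is p + tk = p + p!, which equals the number of b's.
So xy^(t+1) z = a^(p + p!) b^(p + p!) has equally many a's and b's and is NOT in L.

This contradicts the pumping lemma, which requires xy^i z ∈ L for all i ≥ 0.
Hence L = {a^n b^m : n ≠ m, n,m ≥ 0} is not regular. ∎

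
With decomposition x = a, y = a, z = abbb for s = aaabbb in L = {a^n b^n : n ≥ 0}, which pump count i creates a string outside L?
i = 0

xy⁰z = a · ε · abbb = aabbb; aabbb has 2 a's and 3 b's; 2 ≠ 3, so it is not in L.
(Other choices also work, e.g. i = 2, 3; only i = 1 is guaranteed to stay in L since xy¹z = s.)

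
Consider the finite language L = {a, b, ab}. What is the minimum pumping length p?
p = 3

For a finite language L, the pumping lemma holds vacuously if p > max|s| for s ∈ L.

The longest string in L = {a, b, ab} has length 2.
If p = 3, then no string s ∈ L has |s| ≥ p, so the condition is vacuously true.

The minimum pumping length is p = 3.

Why no smaller p works: for any p ≤ 2, the longest string s ∈ L has |s| = 2 ≥ p, so it would
have to be pumpable; but pumping up (i = 2, 3, ...) produces ever longer strings, which cannot all lie in the
finite language L. So the pumping property fails for every p ≤ 2.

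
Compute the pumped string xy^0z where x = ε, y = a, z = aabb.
aabb

Given x = '', y = 'a', z = 'aabb' and i = 0:

xy^0z = x + y·y·...·y (0 times) + z
       = '' + 'a'^0 + 'aabb'
       = '' + '' + 'aabb'
       = 'aabb'

The pumped string is 'aabb' with length 4.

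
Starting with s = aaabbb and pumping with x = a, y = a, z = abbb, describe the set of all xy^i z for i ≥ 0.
{xy^i z : i ≥ 0} = {a^(2+i) b^3 : i ≥ 0} = {aabbb, aaabbb, aaaabbb, ...}

With x = a, y = a, z = abbb: Starting with aaabbb and pumping the second 'a', we get strings with 2+i a's followed by 3 b's for i = 0, 1, 2, ...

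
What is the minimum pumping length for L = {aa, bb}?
p = 3

For a finite language L, the pumping lemma holds vacuously if p > max|s| for s ∈ L.

The longest string in L = {aa, bb} has length 2.
If p = 3, then no string s ∈ L has |s| ≥ p, so the condition is vacuously true.

The minimum pumping length is p = 3.

Why no smaller p works: for any p ≤ 2, the longest string s ∈ L has |s| = 2 ≥ p, so it would
have to be pumpable; but pumping up (i = 2, 3, ...) produces ever longer strings, which cannot all lie in the
finite language L. So the pumping property fails for every p ≤ 2.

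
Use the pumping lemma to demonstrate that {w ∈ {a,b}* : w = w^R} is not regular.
Assume for contradiction that L is regular, and let p ≥ 1 be the pumping length given by the pumping lemma.
Choose s = a^p b a^p. Then s ∈ L (it reads the same in both directions) and |s| = 2p + 1 ≥ p.
By the pumping lemma, s = xyz for some x, y, z with |xy| ≤ p, |y| ≥ 1, and xy^i z ∈ L for every i ≥ 0.
Since |xy| ≤ p and the first p symbols of s are all a's, y = a^k for some k with 1 ≤ k ≤ p.

Take i = 0: xy⁰z = a^(p − k) b a^p.
Its reversal is a^p b a^(p − k). These differ because the block of a's before the unique b has length p − k in one and p in the other, and p − k ≠ p since k ≥ 1. So xy⁰z is not a palindrome, i.e. xy⁰z ∉ L.

This contradicts the pumping lemma, which requires xy^i z ∈ L for all i ≥ 0.
Hence L = {w ∈ {a,b}* : w = w^R} is not regular. ∎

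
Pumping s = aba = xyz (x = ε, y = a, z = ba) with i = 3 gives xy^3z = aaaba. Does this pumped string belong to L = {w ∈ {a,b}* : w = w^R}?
No

xy³z = ε · aaa · ba = aaaba.
aaaba reversed is abaaa ≠ aaaba, so it is not a palindrome and is not in L.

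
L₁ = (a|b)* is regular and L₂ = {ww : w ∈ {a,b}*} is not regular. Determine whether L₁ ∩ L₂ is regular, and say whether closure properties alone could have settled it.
No — L₁ ∩ L₂ is not regular.

(a|b)* is all strings over {a,b}, so L₁ ∩ L₂ = {ww : w ∈ {a,b}*} = L₂ itself, which is not regular (pump s = a^p b a^p b).

Note that the bare facts "L₁ regular, L₂ non-regular" do not settle the question by themselves: the closure of regular languages under ∪, ∩, complement and difference applies only when BOTH operands are regular. With a non-regular operand the result can come out regular or non-regular depending on the specific languages, so one has to work out L₁ ∩ L₂ for this particular pair, as above.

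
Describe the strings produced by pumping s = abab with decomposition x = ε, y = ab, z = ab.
{xy^i z : i ≥ 0} = {(ab)^(i+1) : i ≥ 0} = {ab, abab, ababab, ...}

With x = ε, y = ab, z = ab: Pumping 'ab' gives strings of alternating a's and b's.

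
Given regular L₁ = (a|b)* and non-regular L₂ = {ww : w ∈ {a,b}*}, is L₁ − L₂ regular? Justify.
No — L₁ − L₂ is not regular.

L₁ − L₂ is the complement of {ww} within {a,b}*. If it were regular, its complement {ww} would be regular as well (regular languages are closed under complement) — contradiction. So L₁ − L₂ is not regular.

Note that the bare facts "L₁ regular, L₂ non-regular" do not settle the question by themselves: the closure of regular languages under ∪, ∩, complement and difference applies only when BOTH operands are regular. With a non-regular operand the result can come out regular or non-regular depending on the specific languages, so one has to work out L₁ − L₂ for this particular pair, as above.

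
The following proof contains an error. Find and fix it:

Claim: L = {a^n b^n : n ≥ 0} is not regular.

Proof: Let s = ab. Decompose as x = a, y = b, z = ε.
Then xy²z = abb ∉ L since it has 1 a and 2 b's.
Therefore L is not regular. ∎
Error: The string s = ab might be shorter than the pumping length p.

Correction: Choose s = a^p b^p to ensure |s| ≥ p. Also, the decomposition is wrong: with |xy| ≤ p, y cannot include b's when s starts with p a's.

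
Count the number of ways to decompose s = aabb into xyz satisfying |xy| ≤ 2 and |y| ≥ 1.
3

For s = 'aabb' with pumping length p = 2:

Constraints: |xy| ≤ 2, |y| > 0

Valid decompositions (|xy| ≤ p, |y| ≥ 1):
  • x='', y='a', z='abb'
  • x='a', y='a', z='bb'
  • x='', y='aa', z='bb'

Total count: 3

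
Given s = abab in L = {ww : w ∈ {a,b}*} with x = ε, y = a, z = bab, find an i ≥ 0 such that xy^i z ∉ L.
i = 3

xy³z = ε · aaa · bab = aaabab; aaabab has length 6; its halves are aaa and bab, which differ, so it is not in L.
(Other choices also work, e.g. i = 0, 2; only i = 1 is guaranteed to stay in L since xy¹z = s.)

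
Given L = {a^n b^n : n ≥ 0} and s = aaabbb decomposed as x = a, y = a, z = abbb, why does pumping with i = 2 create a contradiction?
xy²z = aaaabbb ∉ L

Pumping with i = 2 replaces y = a by y² = aa:
- Original: s = xyz = aaabbb; aaabbb = a^3 b^3 has equal counts (3 = 3), so it is in L
- Pumped: xy²z = a · aa · abbb = aaaabbb
- aaaabbb has 4 a's and 3 b's; 4 ≠ 3, so it is not in L

The pumping lemma would require xy²z ∈ L, so this decomposition yields a contradiction.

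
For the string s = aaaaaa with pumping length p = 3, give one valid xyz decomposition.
x = 'aa', y = 'a', z = 'aaa'

For s = aaaaaa and p = 3, one valid decomposition is:
- x = 'aa' (length 2)
- y = 'a' (length 1)
- z = 'aaa' (length 3)

Verification:
- xyz = 'aa' + 'a' + 'aaa' = aaaaaa ✓
- |xy| = 3 ≤ 3 ✓
- |y| = 1 > 0 ✓

All pumping lemma constraints are satisfied.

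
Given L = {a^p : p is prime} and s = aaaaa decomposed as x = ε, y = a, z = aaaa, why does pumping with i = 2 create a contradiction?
xy²z = aaaaaa ∉ L

Pumping with i = 2 replaces y = a by y² = aa:
- Original: s = xyz = aaaaa; aaaaa has length 5, which is prime, so it is in L
- Pumped: xy²z = ε · aa · aaaa = aaaaaa
- aaaaaa has length 6 = 2 × 3, which is not prime, so it is not in L

The pumping lemma would require xy²z ∈ L, so this decomposition yields a contradiction.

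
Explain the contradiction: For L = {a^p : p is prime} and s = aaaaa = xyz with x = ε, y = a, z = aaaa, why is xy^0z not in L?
xy⁰z = aaaa ∉ L

Pumping with i = 0 replaces y = a by y⁰ = ε:
- Original: s = xyz = aaaaa; aaaaa has length 5, which is prime, so it is in L
- Pumped: xy⁰z = ε · ε · aaaa = aaaa
- aaaa has length 4 = 2 × 2, which is not prime, so it is not in L

The pumping lemma would require xy⁰z ∈ L, so this decomposition yields a contradiction.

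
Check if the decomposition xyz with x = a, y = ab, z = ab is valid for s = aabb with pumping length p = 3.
Violated: xyz = s

The decomposition x = a, y = ab, z = ab for s = aabb with p = 3
violates the constraint: xyz = s

xyz = 'a' + 'ab' + 'ab' = 'aabab' ≠ 'aabb' = s. The decomposition doesn't reconstruct s.

Pumping lemma constraints:
1. xyz = s (decomposition is valid)
2. |xy| ≤ p
3. |y| > 0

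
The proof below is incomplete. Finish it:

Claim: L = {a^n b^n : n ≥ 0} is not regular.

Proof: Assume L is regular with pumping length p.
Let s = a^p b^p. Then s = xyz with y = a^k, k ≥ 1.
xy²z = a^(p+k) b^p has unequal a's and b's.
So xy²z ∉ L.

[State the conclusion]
This contradicts the pumping lemma for regular languages,
which guarantees xy^i z ∈ L for all i ≥ 0.

Since our assumption that L is regular leads to a contradiction,
we conclude that L = {a^n b^n : n ≥ 0} is NOT regular. ∎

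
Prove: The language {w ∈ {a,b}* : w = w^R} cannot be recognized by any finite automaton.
Assume for contradiction that L is regular, and let p ≥ 1 be the pumping length given by the pumping lemma.
Choose s = a^p b a^p. Then s ∈ L (it reads the same in both directions) and |s| = 2p + 1 ≥ p.
By the pumping lemma, s = xyz for some x, y, z with |xy| ≤ p, |y| ≥ 1, and xy^i z ∈ L for every i ≥ 0.
Since |xy| ≤ p and the first p symbols of s are all a's, y = a^k for some k with 1 ≤ k ≤ p.

Take i = 2: xy²z = a^(p + k) b a^p.
Its reversal is a^p b a^(p + k). These differ because the block of a's before the unique b has length p + k in one and p in the other, and p + k ≠ p since k ≥ 1. So xy²z is not a palindrome, i.e. xy²z ∉ L.

This contradicts the pumping lemma, which requires xy^i z ∈ L for all i ≥ 0.
Hence L = {w ∈ {a,b}* : w = w^R} is not regular. ∎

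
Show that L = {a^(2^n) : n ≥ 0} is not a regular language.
Assume for contradiction that L is regular, and let p ≥ 1 be the pumping length given by the pumping lemma.
Choose s = a^(2^p). Then s ∈ L and |s| = 2^p ≥ p.
By the pumping lemma, s = xyz for some x, y, z with |xy| ≤ p, |y| ≥ 1, and xy^i z ∈ L for every i ≥ 0.
Here y = a^k for some k with 1 ≤ k ≤ |xy| ≤ p, and p < 2^p.

Take i = 2: |xy²z| = 2^p + k.
Now 2^p < 2^p + k ≤ 2^p + p < 2^p + 2^p = 2^(p+1).
So |xy²z| lies strictly between the consecutive powers of two 2^p and 2^(p+1), hence is not a power of 2, and xy²z ∉ L.

This contradicts the pumping lemma, which requires xy^i z ∈ L for all i ≥ 0.
Hence L = {a^(2^n) : n ≥ 0} is not regular. ∎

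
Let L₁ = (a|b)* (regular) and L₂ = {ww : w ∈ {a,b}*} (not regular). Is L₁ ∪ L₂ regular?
Yes — L₁ ∪ L₂ is regular.

{ww} ⊆ (a|b)*, so L₁ ∪ L₂ = (a|b)*, which is regular.

Note that the bare facts "L₁ regular, L₂ non-regular" do not settle the question by themselves: the closure of regular languages under ∪, ∩, complement and difference applies only when BOTH operands are regular. With a non-regular operand the result can come out regular or non-regular depending on the specific languages, so one has to work out L₁ ∪ L₂ for this particular pair, as above.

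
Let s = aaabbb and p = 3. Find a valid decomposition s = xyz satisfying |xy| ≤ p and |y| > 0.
x = '', y = 'aaa', z = 'bbb'

For s = aaabbb and p = 3, one valid decomposition is:
- x = '' (length 0)
- y = 'aaa' (length 3)
- z = 'bbb' (length 3)

Verification:
- xyz = '' + 'aaa' + 'bbb' = aaabbb ✓
- |xy| = 3 ≤ 3 ✓
- |y| = 3 > 0 ✓

All pumping lemma constraints are satisfied.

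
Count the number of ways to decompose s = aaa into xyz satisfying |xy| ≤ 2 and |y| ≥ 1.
3

For s = 'aaa' with pumping length p = 2:

Constraints: |xy| ≤ 2, |y| > 0

Valid decompositions (|xy| ≤ p, |y| ≥ 1):
  • x='', y='a', z='aa'
  • x='a', y='a', z='a'
  • x='', y='aa', z='a'

Total count: 3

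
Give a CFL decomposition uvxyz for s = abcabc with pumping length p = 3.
u='ab', v='c', x='a', y='b', z='c'

For s = abcabc with pumping length p = 3:

One valid decomposition:
- u = 'ab'
- v = 'c'
- x = 'a'
- y = 'b'
- z = 'c'

Verification:
- uvxyz = 'ab' + 'c' + 'a' + 'b' + 'c' = abcabc ✓
- |vxy| = |'cab'| = 3 ≤ 3 ✓
- |vy| = |'cb'| = 2 > 0 ✓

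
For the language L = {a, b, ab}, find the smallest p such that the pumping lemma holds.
p = 3

For a finite language L, the pumping lemma holds vacuously if p > max|s| for s ∈ L.

The longest string in L = {a, b, ab} has length 2.
If p = 3, then no string s ∈ L has |s| ≥ p, so the condition is vacuously true.

The minimum pumping length is p = 3.

Why no smaller p works: for any p ≤ 2, the longest string s ∈ L has |s| = 2 ≥ p, so it would
have to be pumpable; but pumping up (i = 2, 3, ...) produces ever longer strings, which cannot all lie in the
finite language L. So the pumping property fails for every p ≤ 2.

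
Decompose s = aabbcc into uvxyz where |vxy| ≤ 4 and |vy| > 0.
u='a', v='a', x='bb', y='c', z='c'

For s = aabbcc with pumping length p = 4:

One valid decomposition:
- u = 'a'
- v = 'a'
- x = 'bb'
- y = 'c'
- z = 'c'

Verification:
- uvxyz = 'a' + 'a' + 'bb' + 'c' + 'c' = aabbcc ✓
- |vxy| = |'abbc'| = 4 ≤ 4 ✓
- |vy| = |'ac'| = 2 > 0 ✓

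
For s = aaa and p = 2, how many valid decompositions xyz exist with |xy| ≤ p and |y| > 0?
3

For s = 'aaa' with pumping length p = 2:

Constraints: |xy| ≤ 2, |y| > 0

Valid decompositions (|xy| ≤ p, |y| ≥ 1):
  • x='', y='a', z='aa'
  • x='a', y='a', z='a'
  • x='', y='aa', z='a'

Total count: 3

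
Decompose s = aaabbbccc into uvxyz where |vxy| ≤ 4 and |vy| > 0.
u='aa', v='a', x='bb', y='b', z='ccc'

For s = aaabbbccc with pumping length p = 4:

One valid decomposition:
- u = 'aa'
- v = 'a'
- x = 'bb'
- y = 'b'
- z = 'ccc'

Verification:
- uvxyz = 'aa' + 'a' + 'bb' + 'b' + 'ccc' = aaabbbccc ✓
- |vxy| = |'abbb'| = 4 ≤ 4 ✓
- |vy| = |'ab'| = 2 > 0 ✓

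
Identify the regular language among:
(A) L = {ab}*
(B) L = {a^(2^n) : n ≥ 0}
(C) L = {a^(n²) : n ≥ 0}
(A) {ab}*

(A) L = {ab}* is regular.

This can be recognized by a finite automaton (DFA/NFA).
Regular expressions like {ab}* define regular languages.

The other choices are not regular:
- {a^(n²) : n ≥ 0}: After pumping, length is no longer a perfect square
- {a^(2^n) : n ≥ 0}: After pumping, length is no longer a power of 2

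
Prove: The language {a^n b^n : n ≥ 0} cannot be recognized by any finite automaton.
Assume for contradiction that L is regular, and let p ≥ 1 be the pumping length given by the pumping lemma.
Choose s = a^p b^p. Then s ∈ L and |s| = 2p ≥ p.
By the pumping lemma, s = xyz for some x, y, z with |xy| ≤ p, |y| ≥ 1, and xy^i z ∈ L for every i ≥ 0.
Since |xy| ≤ p and the first p symbols of s are all a's, we must have y = a^k for some k with 1 ≤ k ≤ p.

Take i = 3: xy³z = a^(p + 2k) b^p.
This string has p + 2k a's but p b's, and p + 2k > p because k ≥ 1. So xy³z ∉ L.

This contradicts the pumping lemma, which requires xy^i z ∈ L for all i ≥ 0.
Hence L = {a^n b^n : n ≥ 0} is not regular. ∎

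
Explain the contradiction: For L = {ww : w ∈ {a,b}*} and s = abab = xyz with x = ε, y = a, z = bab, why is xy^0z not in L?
xy⁰z = bab ∉ L

Pumping with i = 0 replaces y = a by y⁰ = ε:
- Original: s = xyz = abab; abab splits into halves ab · ab, which are equal, so it is in L (w = ab)
- Pumped: xy⁰z = ε · ε · bab = bab
- bab has odd length 3, so it cannot be written as ww and is not in L

The pumping lemma would require xy⁰z ∈ L, so this decomposition yields a contradiction.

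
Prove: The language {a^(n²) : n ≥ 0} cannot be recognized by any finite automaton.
Assume for contradiction that L is regular, and let p ≥ 1 be the pumping length given by the pumping lemma.
Choose s = a^(p²). Then s ∈ L and |s| = p² ≥ p.
By the pumping lemma, s = xyz for some x, y, z with |xy| ≤ p, |y| ≥ 1, and xy^i z ∈ L for every i ≥ 0.
Here y = a^k for some k with 1 ≤ k ≤ |xy| ≤ p.

Take i = 2: |xy²z| = p² + k.
Now p² < p² + k ≤ p² + p < p² + 2p + 1 = (p + 1)².
So |xy²z| lies strictly between the consecutive squares p² and (p + 1)², hence is not a perfect square, and xy²z ∉ L.

This contradicts the pumping lemma, which requires xy^i z ∈ L for all i ≥ 0.
Hence L = {a^(n²) : n ≥ 0} is not regular. ∎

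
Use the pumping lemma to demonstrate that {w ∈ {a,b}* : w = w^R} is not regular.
Assume for contradiction that L is regular, and let p ≥ 1 be the pumping length given by the pumping lemma.
Choose s = a^p b a^p. Then s ∈ L (it reads the same in both directions) and |s| = 2p + 1 ≥ p.
By the pumping lemma, s = xyz for some x, y, z with |xy| ≤ p, |y| ≥ 1, and xy^i z ∈ L for every i ≥ 0.
Since |xy| ≤ p and the first p symbols of s are all a's, y = a^k for some k with 1 ≤ k ≤ p.

Take i = 2: xy²z = a^(p + k) b a^p.
Its reversal is a^p b a^(p + k). These differ because the block of a's before the unique b has length p + k in one and p in the other, and p + k ≠ p since k ≥ 1. So xy²z is not a palindrome, i.e. xy²z ∉ L.

This contradicts the pumping lemma, which requires xy^i z ∈ L for all i ≥ 0.
Hence L = {w ∈ {a,b}* : w = w^R} is not regular. ∎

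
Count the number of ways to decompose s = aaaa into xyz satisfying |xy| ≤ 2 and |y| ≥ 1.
3

For s = 'aaaa' with pumping length p = 2:

Constraints: |xy| ≤ 2, |y| > 0

Valid decompositions (|xy| ≤ p, |y| ≥ 1):
  • x='', y='a', z='aaa'
  • x='a', y='a', z='aa'
  • x='', y='aa', z='aa'

Total count: 3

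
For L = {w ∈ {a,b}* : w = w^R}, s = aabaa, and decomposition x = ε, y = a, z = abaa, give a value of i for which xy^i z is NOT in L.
i = 0

xy⁰z = ε · ε · abaa = abaa; abaa reversed is aaba ≠ abaa, so it is not a palindrome and is not in L.
(Other choices also work, e.g. i = 2, 3; only i = 1 is guaranteed to stay in L since xy¹z = s.)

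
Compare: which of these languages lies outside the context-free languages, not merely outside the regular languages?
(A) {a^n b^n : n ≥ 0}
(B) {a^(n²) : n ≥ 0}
(B) {a^(n²) : n ≥ 0}

(B) {a^(n²) : n ≥ 0} requires the CFL pumping lemma.

- {a^n b^n : n ≥ 0} is context-free (but not regular)
  • Can be shown non-regular with the regular pumping lemma
  • After pumping, the number of a's and b's become unequal

- {a^(n²) : n ≥ 0} is NOT context-free
  • Requires the CFL pumping lemma to prove
  • Gaps between squares grow unboundedly

The CFL pumping lemma is "stronger" in that it can prove non-membership
in the larger class of context-free languages.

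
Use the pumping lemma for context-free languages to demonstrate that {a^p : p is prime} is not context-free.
Assume for contradiction that L is context-free, and let p ≥ 1 be the pumping length given by the pumping lemma for CFLs.
Choose a prime q with q ≥ p and let s = a^q. Then s ∈ L and |s| = q ≥ p.
By the CFL pumping lemma, s = uvxyz for some u, v, x, y, z with |vxy| ≤ p, |vy| ≥ 1, and uv^i xy^i z ∈ L for every i ≥ 0.
All symbols are a's, so only lengths matter: let k = |vy|, with 1 ≤ k ≤ p. Then |uv^i xy^i z| = q + (i − 1)k.

Take i = q + 1: the length is q + qk = q(k + 1).
Both factors satisfy q ≥ 2 and k + 1 ≥ 2, so q(k + 1) is composite and uv^(q+1) xy^(q+1) z ∉ L.

This contradicts the CFL pumping lemma, which requires uv^i xy^i z ∈ L for all i ≥ 0.
Hence L = {a^p : p is prime} is not context-free. ∎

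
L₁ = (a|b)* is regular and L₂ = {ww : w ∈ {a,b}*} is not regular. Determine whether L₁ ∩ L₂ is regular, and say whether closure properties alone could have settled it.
No — L₁ ∩ L₂ is not regular.

(a|b)* is all strings over {a,b}, so L₁ ∩ L₂ = {ww : w ∈ {a,b}*} = L₂ itself, which is not regular (pump s = a^p b a^p b).

Note that the bare facts "L₁ regular, L₂ non-regular" do not settle the question by themselves: the closure of regular languages under ∪, ∩, complement and difference applies only when BOTH operands are regular. With a non-regular operand the result can come out regular or non-regular depending on the specific languages, so one has to work out L₁ ∩ L₂ for this particular pair, as above.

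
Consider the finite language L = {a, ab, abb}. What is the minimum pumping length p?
p = 4

For a finite language L, the pumping lemma holds vacuously if p > max|s| for s ∈ L.

The longest string in L = {a, ab, abb} has length 3.
If p = 4, then no string s ∈ L has |s| ≥ p, so the condition is vacuously true.

The minimum pumping length is p = 4.

Why no smaller p works: for any p ≤ 3, the longest string s ∈ L has |s| = 3 ≥ p, so it would
have to be pumpable; but pumping up (i = 2, 3, ...) produces ever longer strings, which cannot all lie in the
finite language L. So the pumping property fails for every p ≤ 3.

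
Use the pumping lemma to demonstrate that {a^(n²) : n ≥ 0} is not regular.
Assume for contradiction that L is regular, and let p ≥ 1 be the pumping length given by the pumping lemma.
Choose s = a^(p²). Then s ∈ L and |s| = p² ≥ p.
By the pumping lemma, s = xyz for some x, y, z with |xy| ≤ p, |y| ≥ 1, and xy^i z ∈ L for every i ≥ 0.
Here y = a^k for some k with 1 ≤ k ≤ |xy| ≤ p.

Take i = 2: |xy²z| = p² + k.
Now p² < p² + k ≤ p² + p < p² + 2p + 1 = (p + 1)².
So |xy²z| lies strictly between the consecutive squares p² and (p + 1)², hence is not a perfect square, and xy²z ∉ L.

This contradicts the pumping lemma, which requires xy^i z ∈ L for all i ≥ 0.
Hence L = {a^(n²) : n ≥ 0} is not regular. ∎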